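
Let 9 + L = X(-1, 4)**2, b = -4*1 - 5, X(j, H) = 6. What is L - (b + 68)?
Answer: -32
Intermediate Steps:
b = -9 (b = -4 - 5 = -9)
L = 27 (L = -9 + 6**2 = -9 + 36 = 27)
L - (b + 68) = 27 - (-9 + 68) = 27 - 1*59 = 27 - 59 = -32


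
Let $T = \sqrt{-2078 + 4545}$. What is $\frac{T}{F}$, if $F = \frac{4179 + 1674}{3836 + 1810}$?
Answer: $\frac{1882 \sqrt{2467}}{1951} \approx 47.912$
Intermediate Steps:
$F = \frac{1951}{1882}$ ($F = \frac{5853}{5646} = 5853 \cdot \frac{1}{5646} = \frac{1951}{1882} \approx 1.0367$)
$T = \sqrt{2467} \approx 49.669$
$\frac{T}{F} = \frac{\sqrt{2467}}{\frac{1951}{1882}} = \sqrt{2467} \cdot \frac{1882}{1951} = \frac{1882 \sqrt{2467}}{1951}$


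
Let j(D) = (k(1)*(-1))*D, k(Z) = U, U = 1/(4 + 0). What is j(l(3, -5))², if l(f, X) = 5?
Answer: 25/16 ≈ 1.5625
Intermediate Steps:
U = ¼ (U = 1/4 = ¼ ≈ 0.25000)
k(Z) = ¼
j(D) = -D/4 (j(D) = ((¼)*(-1))*D = -D/4)
j(l(3, -5))² = (-¼*5)² = (-5/4)² = 25/16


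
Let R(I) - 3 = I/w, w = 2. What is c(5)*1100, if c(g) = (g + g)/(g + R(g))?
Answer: 22000/21 ≈ 1047.6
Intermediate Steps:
R(I) = 3 + I/2
c(g) = 2*g/(3 + 3*g/2) (c(g) = (g + g)/(g + (3 + g/2)) = (2*g)/(3 + 3*g/2) = 2*g/(3 + 3*g/2))
c(5)*1100 = ((4/3)*5/(2 + 5))*1100 = ((4/3)*5/7)*1100 = ((4/3)*5*(⅐))*1100 = (20/21)*1100 = 22000/21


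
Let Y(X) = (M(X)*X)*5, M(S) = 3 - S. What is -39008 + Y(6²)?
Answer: -44948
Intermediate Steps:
Y(X) = 5*X*(3 - X) (Y(X) = ((3 - X)*X)*5 = (X*(3 - X))*5 = 5*X*(3 - X))
-39008 + Y(6²) = -39008 + 5*6²*(3 - 1*6²) = -39008 + 5*36*(3 - 1*36) = -39008 + 5*36*(3 - 36) = -39008 + 5*36*(-33) = -39008 - 5940 = -44948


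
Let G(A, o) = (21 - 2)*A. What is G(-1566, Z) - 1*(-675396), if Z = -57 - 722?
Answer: 645642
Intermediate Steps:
Z = -779
G(A, o) = 19*A
G(-1566, Z) - 1*(-675396) = 19*(-1566) - 1*(-675396) = -29754 + 675396 = 645642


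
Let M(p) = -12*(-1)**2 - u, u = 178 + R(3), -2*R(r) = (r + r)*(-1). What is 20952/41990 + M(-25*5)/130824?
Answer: 1366460189/2746649880 ≈ 0.49750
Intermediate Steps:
R(r) = r (R(r) = -(r + r)*(-1)/2 = -2*r*(-1)/2 = -(-1)*r = r)
u = 181 (u = 178 + 3 = 181)
M(p) = -193 (M(p) = -12*(-1)**2 - 1*181 = -12*1 - 181 = -12 - 181 = -193)
20952/41990 + M(-25*5)/130824 = 20952/41990 - 193/130824 = 20952*(1/41990) - 193*1/130824 = 10476/20995 - 193/130824 = 1366460189/2746649880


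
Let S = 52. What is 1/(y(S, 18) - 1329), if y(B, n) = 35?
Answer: -1/1294 ≈ -0.00077280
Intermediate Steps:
1/(y(S, 18) - 1329) = 1/(35 - 1329) = 1/(-1294) = -1/1294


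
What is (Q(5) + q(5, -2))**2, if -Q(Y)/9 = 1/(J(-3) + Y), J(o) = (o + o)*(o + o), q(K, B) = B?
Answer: 8281/1681 ≈ 4.9262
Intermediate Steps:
J(o) = 4*o**2 (J(o) = (2*o)*(2*o) = 4*o**2)
Q(Y) = -9/(36 + Y) (Q(Y) = -9/(4*(-3)**2 + Y) = -9/(4*9 + Y) = -9/(36 + Y))
(Q(5) + q(5, -2))**2 = (-9/(36 + 5) - 2)**2 = (-9/41 - 2)**2 = (-91/41)**2 = 8281/1681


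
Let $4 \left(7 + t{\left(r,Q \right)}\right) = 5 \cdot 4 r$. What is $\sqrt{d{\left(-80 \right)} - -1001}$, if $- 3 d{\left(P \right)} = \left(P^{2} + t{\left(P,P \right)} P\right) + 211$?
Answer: $2 i \sqrt{3014} \approx 109.8 i$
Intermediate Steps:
$t{\left(r,Q \right)} = -7 + 5 r$ ($t{\left(r,Q \right)} = -7 + \frac{5 \cdot 4 r}{4} = -7 + \frac{20 r}{4} = -7 + 5 r$)
$d{\left(P \right)} = - \frac{211}{3} - \frac{P^{2}}{3} - \frac{P \left(-7 + 5 P\right)}{3}$ ($d{\left(P \right)} = - \frac{\left(P^{2} + \left(-7 + 5 P\right) P\right) + 211}{3} = - \frac{\left(P^{2} + P \left(-7 + 5 P\right)\right) + 211}{3} = - \frac{211 + P^{2} + P \left(-7 + 5 P\right)}{3} = - \frac{211}{3} - \frac{P^{2}}{3} - \frac{P \left(-7 + 5 P\right)}{3}$)
$\sqrt{d{\left(-80 \right)} - -1001} = \sqrt{\left(- \frac{211}{3} - 2 \left(-80\right)^{2} + \frac{7}{3} \left(-80\right)\right) - -1001} = \sqrt{\left(- \frac{211}{3} - 12800 - \frac{560}{3}\right) + 1001} = \sqrt{-13057 + 1001} = \sqrt{-12056} = 2 i \sqrt{3014}$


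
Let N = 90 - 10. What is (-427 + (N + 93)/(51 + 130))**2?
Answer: 5946568996/32761 ≈ 1.8151e+5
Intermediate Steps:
N = 80
(-427 + (N + 93)/(51 + 130))**2 = (-427 + (80 + 93)/(51 + 130))**2 = (-427 + 173/181)**2 = (-77114/181)**2 = 5946568996/32761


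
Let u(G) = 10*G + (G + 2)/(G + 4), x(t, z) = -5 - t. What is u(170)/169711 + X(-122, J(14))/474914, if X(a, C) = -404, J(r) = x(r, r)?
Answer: 32157810488/3506018648649 ≈ 0.0091722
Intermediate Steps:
J(r) = -5 - r
u(G) = 10*G + (2 + G)/(4 + G)
u(170)/169711 + X(-122, J(14))/474914 = ((2 + 10*170² + 41*170)/(4 + 170))/169711 - 404/474914 = ((2 + 10*28900 + 6970)/174)*(1/169711) - 404*1/474914 = ((2 + 289000 + 6970)/174)*(1/169711) - 202/237457 = ((1/174)*295972)*(1/169711) - 202/237457 = (147986/87)*(1/169711) - 202/237457 = 147986/14764857 - 202/237457 = 32157810488/3506018648649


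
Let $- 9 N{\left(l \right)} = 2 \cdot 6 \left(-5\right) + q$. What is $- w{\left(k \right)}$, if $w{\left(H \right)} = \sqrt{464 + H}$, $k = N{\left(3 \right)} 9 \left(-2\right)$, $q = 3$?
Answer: $- 5 \sqrt{14} \approx -18.708$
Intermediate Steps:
$N{\left(l \right)} = \frac{19}{3}$ ($N{\left(l \right)} = - \frac{2 \cdot 6 \left(-5\right) + 3}{9} = - \frac{12 \left(-5\right) + 3}{9} = - \frac{-60 + 3}{9} = \left(- \frac{1}{9}\right) \left(-57\right) = \frac{19}{3}$)
$k = -114$ ($k = \frac{19}{3} \cdot 9 \left(-2\right) = 57 \left(-2\right) = -114$)
$- w{\left(k \right)} = - \sqrt{464 - 114} = - \sqrt{350} = - 5 \sqrt{14}$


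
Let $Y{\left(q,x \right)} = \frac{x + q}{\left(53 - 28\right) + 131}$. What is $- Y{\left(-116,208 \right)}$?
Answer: $- \frac{23}{39} \approx -0.58974$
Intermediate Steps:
$Y{\left(q,x \right)} = \frac{q}{156} + \frac{x}{156}$ ($Y{\left(q,x \right)} = \frac{q + x}{\left(53 - 28\right) + 131} = \frac{q + x}{25 + 131} = \frac{q + x}{156} = \left(q + x\right) \frac{1}{156} = \frac{q}{156} + \frac{x}{156}$)
$- Y{\left(-116,208 \right)} = - (\frac{1}{156} \left(-116\right) + \frac{1}{156} \cdot 208) = - (- \frac{29}{39} + \frac{4}{3}) = \left(-1\right) \frac{23}{39} = - \frac{23}{39}$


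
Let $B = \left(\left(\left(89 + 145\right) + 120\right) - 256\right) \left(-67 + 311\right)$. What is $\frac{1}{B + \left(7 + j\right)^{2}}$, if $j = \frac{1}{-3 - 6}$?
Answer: $\frac{81}{1940716} \approx 4.1737 \cdot 10^{-5}$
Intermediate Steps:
$j = - \frac{1}{9}$ ($j = \frac{1}{-9} = - \frac{1}{9} \approx -0.11111$)
$B = 23912$ ($B = \left(\left(234 + 120\right) - 256\right) 244 = \left(354 - 256\right) 244 = 98 \cdot 244 = 23912$)
$\frac{1}{B + \left(7 + j\right)^{2}} = \frac{1}{23912 + \left(7 - \frac{1}{9}\right)^{2}} = \frac{1}{23912 + \left(\frac{62}{9}\right)^{2}} = \frac{1}{23912 + \frac{3844}{81}} = \frac{1}{\frac{1940716}{81}} = \frac{81}{1940716}$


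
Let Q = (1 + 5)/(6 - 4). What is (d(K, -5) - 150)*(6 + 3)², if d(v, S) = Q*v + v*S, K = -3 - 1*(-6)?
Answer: -12636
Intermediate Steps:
Q = 3 (Q = 6/2 = 6*(½) = 3)
K = 3 (K = -3 + 6 = 3)
d(v, S) = 3*v + S*v (d(v, S) = 3*v + v*S = 3*v + S*v)
(d(K, -5) - 150)*(6 + 3)² = (3*(3 - 5) - 150)*(6 + 3)² = (3*(-2) - 150)*9² = (-6 - 150)*81 = -156*81 = -12636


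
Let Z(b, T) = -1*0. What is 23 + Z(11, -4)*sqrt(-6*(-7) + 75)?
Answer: 23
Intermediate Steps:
Z(b, T) = 0
23 + Z(11, -4)*sqrt(-6*(-7) + 75) = 23 + 0*sqrt(-6*(-7) + 75) = 23 + 0*sqrt(42 + 75) = 23 + 0*sqrt(117) = 23 + 0*(3*sqrt(13)) = 23 + 0 = 23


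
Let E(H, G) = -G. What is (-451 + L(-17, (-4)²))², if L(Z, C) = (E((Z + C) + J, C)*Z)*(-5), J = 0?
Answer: 3279721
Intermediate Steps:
L(Z, C) = 5*C*Z (L(Z, C) = ((-C)*Z)*(-5) = -C*Z*(-5) = 5*C*Z)
(-451 + L(-17, (-4)²))² = (-451 + 5*(-4)²*(-17))² = (-451 + 5*16*(-17))² = (-451 - 1360)² = (-1811)² = 3279721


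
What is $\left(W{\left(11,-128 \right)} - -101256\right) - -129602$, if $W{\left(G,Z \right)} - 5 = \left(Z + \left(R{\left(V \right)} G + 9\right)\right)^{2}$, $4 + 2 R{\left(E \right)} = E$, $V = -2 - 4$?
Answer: $261139$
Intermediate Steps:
$V = -6$
$R{\left(E \right)} = -2 + \frac{E}{2}$
$W{\left(G,Z \right)} = 5 + \left(9 + Z - 5 G\right)^{2}$ ($W{\left(G,Z \right)} = 5 + \left(Z + \left(\left(-2 + \frac{1}{2} \left(-6\right)\right) G + 9\right)\right)^{2} = 5 + \left(Z + \left(\left(-2 - 3\right) G + 9\right)\right)^{2} = 5 + \left(Z - \left(-9 + 5 G\right)\right)^{2} = 5 + \left(9 + Z - 5 G\right)^{2}$)
$\left(W{\left(11,-128 \right)} - -101256\right) - -129602 = \left(\left(5 + \left(9 - 128 - 55\right)^{2}\right) - -101256\right) - -129602 = \left(\left(5 + \left(9 - 128 - 55\right)^{2}\right) + 101256\right) + 129602 = \left(\left(5 + \left(-174\right)^{2}\right) + 101256\right) + 129602 = \left(\left(5 + 30276\right) + 101256\right) + 129602 = \left(30281 + 101256\right) + 129602 = 131537 + 129602 = 261139$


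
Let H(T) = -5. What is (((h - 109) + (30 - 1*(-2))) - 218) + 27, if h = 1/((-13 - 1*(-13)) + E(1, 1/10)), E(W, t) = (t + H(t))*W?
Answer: -13142/49 ≈ -268.20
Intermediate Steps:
E(W, t) = W*(-5 + t) (E(W, t) = (t - 5)*W = (-5 + t)*W = W*(-5 + t))
h = -10/49 (h = 1/((-13 - 1*(-13)) + 1*(-5 + 1/10)) = 1/((-13 + 13) + 1*(-5 + ⅒)) = 1/(0 + 1*(-49/10)) = 1/(0 - 49/10) = 1/(-49/10) = -10/49 ≈ -0.20408)
(((h - 109) + (30 - 1*(-2))) - 218) + 27 = (((-10/49 - 109) + (30 - 1*(-2))) - 218) + 27 = ((-5351/49 + (30 + 2)) - 218) + 27 = ((-5351/49 + 32) - 218) + 27 = (-3783/49 - 218) + 27 = -14465/49 + 27 = -13142/49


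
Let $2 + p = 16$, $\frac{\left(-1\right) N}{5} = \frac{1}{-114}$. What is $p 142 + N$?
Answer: $\frac{226637}{114} \approx 1988.0$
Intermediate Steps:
$N = \frac{5}{114}$ ($N = - \frac{5}{-114} = \left(-5\right) \left(- \frac{1}{114}\right) = \frac{5}{114} \approx 0.04386$)
$p = 14$ ($p = -2 + 16 = 14$)
$p 142 + N = 14 \cdot 142 + \frac{5}{114} = 1988 + \frac{5}{114} = \frac{226637}{114}$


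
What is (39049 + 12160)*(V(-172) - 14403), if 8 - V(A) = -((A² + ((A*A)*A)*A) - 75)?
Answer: 44819559357530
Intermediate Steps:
V(A) = -67 + A² + A⁴ (V(A) = 8 - (-1)*((A² + ((A*A)*A)*A) - 75) = 8 - (-1)*((A² + (A²*A)*A) - 75) = 8 - (-1)*((A² + A³*A) - 75) = 8 - (-1)*((A² + A⁴) - 75) = 8 - (-1)*(-75 + A² + A⁴) = 8 - (75 - A² - A⁴) = 8 + (-75 + A² + A⁴) = -67 + A² + A⁴)
(39049 + 12160)*(V(-172) - 14403) = (39049 + 12160)*((-67 + (-172)² + (-172)⁴) - 14403) = 51209*((-67 + 29584 + 875213056) - 14403) = 51209*(875242573 - 14403) = 51209*875228170 = 44819559357530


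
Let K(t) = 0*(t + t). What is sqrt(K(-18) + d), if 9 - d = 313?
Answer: 4*I*sqrt(19) ≈ 17.436*I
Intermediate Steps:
d = -304 (d = 9 - 1*313 = 9 - 313 = -304)
K(t) = 0 (K(t) = 0*(2*t) = 0)
sqrt(K(-18) + d) = sqrt(0 - 304) = sqrt(-304) = 4*I*sqrt(19)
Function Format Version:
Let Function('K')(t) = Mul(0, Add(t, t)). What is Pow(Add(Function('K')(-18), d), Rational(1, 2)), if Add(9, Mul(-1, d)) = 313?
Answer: Mul(4, I, Pow(19, Rational(1, 2))) ≈ Mul(17.436, I)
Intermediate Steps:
d = -304 (d = Add(9, Mul(-1, 313)) = Add(9, -313) = -304)
Function('K')(t) = 0 (Function('K')(t) = Mul(0, Mul(2, t)) = 0)
Pow(Add(Function('K')(-18), d), Rational(1, 2)) = Pow(Add(0, -304), Rational(1, 2)) = Pow(-304, Rational(1, 2)) = Mul(4, I, Pow(19, Rational(1, 2)))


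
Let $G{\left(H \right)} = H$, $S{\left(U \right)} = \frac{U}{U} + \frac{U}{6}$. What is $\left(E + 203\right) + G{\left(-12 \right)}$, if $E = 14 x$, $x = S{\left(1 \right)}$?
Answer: $\frac{622}{3} \approx 207.33$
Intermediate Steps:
$S{\left(U \right)} = 1 + \frac{U}{6}$ ($S{\left(U \right)} = 1 + U \frac{1}{6} = 1 + \frac{U}{6}$)
$x = \frac{7}{6}$ ($x = 1 + \frac{1}{6} \cdot 1 = 1 + \frac{1}{6} = \frac{7}{6} \approx 1.1667$)
$E = \frac{49}{3}$ ($E = 14 \cdot \frac{7}{6} = \frac{49}{3} \approx 16.333$)
$\left(E + 203\right) + G{\left(-12 \right)} = \left(\frac{49}{3} + 203\right) - 12 = \frac{658}{3} - 12 = \frac{622}{3}$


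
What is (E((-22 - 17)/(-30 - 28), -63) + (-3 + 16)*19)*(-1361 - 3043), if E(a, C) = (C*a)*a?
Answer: -809328585/841 ≈ -9.6234e+5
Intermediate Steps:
E(a, C) = C*a²
(E((-22 - 17)/(-30 - 28), -63) + (-3 + 16)*19)*(-1361 - 3043) = (-63*(-22 - 17)²/(-30 - 28)² + (-3 + 16)*19)*(-1361 - 3043) = (-63*(-39/(-58))² + 13*19)*(-4404) = (-63*(-39*(-1/58))² + 247)*(-4404) = (-63*(39/58)² + 247)*(-4404) = (-63*1521/3364 + 247)*(-4404) = (-95823/3364 + 247)*(-4404) = (735085/3364)*(-4404) = -809328585/841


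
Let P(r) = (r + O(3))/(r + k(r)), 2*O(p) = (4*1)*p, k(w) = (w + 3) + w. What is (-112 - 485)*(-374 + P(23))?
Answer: 5352901/24 ≈ 2.2304e+5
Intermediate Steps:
k(w) = 3 + 2*w (k(w) = (3 + w) + w = 3 + 2*w)
O(p) = 2*p (O(p) = ((4*1)*p)/2 = (4*p)/2 = 2*p)
P(r) = (6 + r)/(3 + 3*r) (P(r) = (r + 2*3)/(r + (3 + 2*r)) = (r + 6)/(3 + 3*r) = (6 + r)/(3 + 3*r))
(-112 - 485)*(-374 + P(23)) = (-112 - 485)*(-374 + (6 + 23)/(3*(1 + 23))) = -597*(-374 + (⅓)*29/24) = -597*(-374 + (⅓)*(1/24)*29) = -597*(-374 + 29/72) = -597*(-26899/72) = 5352901/24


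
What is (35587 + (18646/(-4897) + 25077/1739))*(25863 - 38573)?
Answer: -3852974284499160/8515883 ≈ -4.5245e+8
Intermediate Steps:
(35587 + (18646/(-4897) + 25077/1739))*(25863 - 38573) = (35587 + (18646*(-1/4897) + 25077*(1/1739)))*(-12710) = (35587 + (-18646/4897 + 25077/1739))*(-12710) = (35587 + 90376675/8515883)*(-12710) = (303145104996/8515883)*(-12710) = -3852974284499160/8515883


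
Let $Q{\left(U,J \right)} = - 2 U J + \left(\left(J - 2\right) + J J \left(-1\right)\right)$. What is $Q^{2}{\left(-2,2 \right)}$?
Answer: $16$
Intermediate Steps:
$Q{\left(U,J \right)} = -2 + J - J^{2} - 2 J U$ ($Q{\left(U,J \right)} = - 2 J U + \left(\left(-2 + J\right) + J^{2} \left(-1\right)\right) = - 2 J U - \left(2 + J^{2} - J\right) = -2 + J - J^{2} - 2 J U$)
$Q^{2}{\left(-2,2 \right)} = \left(-2 + 2 - 2^{2} - 4 \left(-2\right)\right)^{2} = \left(-2 + 2 - 4 + 8\right)^{2} = 4^{2} = 16$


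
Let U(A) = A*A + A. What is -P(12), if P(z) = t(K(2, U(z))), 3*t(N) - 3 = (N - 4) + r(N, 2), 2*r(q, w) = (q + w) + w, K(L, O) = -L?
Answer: ⅔ ≈ 0.66667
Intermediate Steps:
U(A) = A + A² (U(A) = A² + A = A + A²)
r(q, w) = w + q/2 (r(q, w) = ((q + w) + w)/2 = (q + 2*w)/2 = w + q/2)
t(N) = ⅓ + N/2 (t(N) = 1 + ((N - 4) + (2 + N/2))/3 = 1 + ((-4 + N) + (2 + N/2))/3 = 1 + (-2 + 3*N/2)/3 = 1 + (-⅔ + N/2) = ⅓ + N/2)
P(z) = -⅔ (P(z) = ⅓ + (-1*2)/2 = ⅓ + (½)*(-2) = ⅓ - 1 = -⅔)
-P(12) = -1*(-⅔) = ⅔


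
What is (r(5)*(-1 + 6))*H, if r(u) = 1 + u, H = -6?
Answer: -180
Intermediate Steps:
(r(5)*(-1 + 6))*H = ((1 + 5)*(-1 + 6))*(-6) = (6*5)*(-6) = 30*(-6) = -180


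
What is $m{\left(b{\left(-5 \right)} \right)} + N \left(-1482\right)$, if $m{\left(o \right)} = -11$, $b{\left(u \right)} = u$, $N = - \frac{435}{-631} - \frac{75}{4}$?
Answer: $\frac{33764603}{1262} \approx 26755.0$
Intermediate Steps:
$N = - \frac{45585}{2524}$ ($N = \left(-435\right) \left(- \frac{1}{631}\right) - \frac{75}{4} = \frac{435}{631} - \frac{75}{4} = - \frac{45585}{2524} \approx -18.061$)
$m{\left(b{\left(-5 \right)} \right)} + N \left(-1482\right) = -11 - - \frac{33778485}{1262} = -11 + \frac{33778485}{1262} = \frac{33764603}{1262}$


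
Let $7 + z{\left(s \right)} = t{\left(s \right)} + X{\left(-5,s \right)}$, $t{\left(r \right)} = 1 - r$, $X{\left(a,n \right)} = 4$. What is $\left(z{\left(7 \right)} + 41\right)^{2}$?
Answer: $1024$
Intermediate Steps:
$z{\left(s \right)} = -2 - s$ ($z{\left(s \right)} = -7 + \left(\left(1 - s\right) + 4\right) = -7 - \left(-5 + s\right) = -2 - s$)
$\left(z{\left(7 \right)} + 41\right)^{2} = \left(\left(-2 - 7\right) + 41\right)^{2} = \left(-9 + 41\right)^{2} = 32^{2} = 1024$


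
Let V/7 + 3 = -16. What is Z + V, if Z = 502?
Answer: 369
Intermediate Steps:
V = -133 (V = -21 + 7*(-16) = -21 - 112 = -133)
Z + V = 502 - 133 = 369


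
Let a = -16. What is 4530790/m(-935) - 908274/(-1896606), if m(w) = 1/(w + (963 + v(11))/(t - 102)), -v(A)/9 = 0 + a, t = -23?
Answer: -33794463217160281/7902525 ≈ -4.2764e+9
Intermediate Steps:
v(A) = 144 (v(A) = -9*(0 - 16) = -9*(-16) = 144)
m(w) = 1/(-1107/125 + w) (m(w) = 1/(w + (963 + 144)/(-23 - 102)) = 1/(w + 1107/(-125)) = 1/(w + 1107*(-1/125)) = 1/(w - 1107/125) = 1/(-1107/125 + w))
4530790/m(-935) - 908274/(-1896606) = 4530790/((125/(-1107 + 125*(-935)))) - 908274/(-1896606) = 4530790/((125/(-1107 - 116875))) - 908274*(-1/1896606) = 4530790/((125/(-117982))) + 151379/316101 = 4530790/((125*(-1/117982))) + 151379/316101 = 4530790/(-125/117982) + 151379/316101 = 4530790*(-117982/125) + 151379/316101 = -106910333156/25 + 151379/316101 = -33794463217160281/7902525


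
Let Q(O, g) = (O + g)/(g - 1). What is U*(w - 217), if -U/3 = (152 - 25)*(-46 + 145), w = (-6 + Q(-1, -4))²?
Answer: 7242048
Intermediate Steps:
Q(O, g) = (O + g)/(-1 + g)
w = 25 (w = (-6 + (-1 - 4)/(-1 - 4))² = (-6 - 5/(-5))² = (-6 - ⅕*(-5))² = (-6 + 1)² = (-5)² = 25)
U = -37719 (U = -3*(152 - 25)*(-46 + 145) = -381*99 = -3*12573 = -37719)
U*(w - 217) = -37719*(25 - 217) = -37719*(-192) = 7242048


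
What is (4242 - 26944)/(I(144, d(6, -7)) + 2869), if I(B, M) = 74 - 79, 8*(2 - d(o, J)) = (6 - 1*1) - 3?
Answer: -11351/1432 ≈ -7.9267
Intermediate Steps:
d(o, J) = 7/4 (d(o, J) = 2 - ((6 - 1*1) - 3)/8 = 2 - ((6 - 1) - 3)/8 = 2 - (5 - 3)/8 = 2 - ⅛*2 = 2 - ¼ = 7/4)
I(B, M) = -5
(4242 - 26944)/(I(144, d(6, -7)) + 2869) = (4242 - 26944)/(-5 + 2869) = -22702/2864 = -22702*1/2864 = -11351/1432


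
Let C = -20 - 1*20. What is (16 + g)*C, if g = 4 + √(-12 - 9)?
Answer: -800 - 40*I*√21 ≈ -800.0 - 183.3*I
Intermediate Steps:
C = -40 (C = -20 - 20 = -40)
g = 4 + I*√21 (g = 4 + √(-21) = 4 + I*√21 ≈ 4.0 + 4.5826*I)
(16 + g)*C = (16 + (4 + I*√21))*(-40) = (20 + I*√21)*(-40) = -800 - 40*I*√21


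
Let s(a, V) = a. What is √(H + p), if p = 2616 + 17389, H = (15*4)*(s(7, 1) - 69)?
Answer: √16285 ≈ 127.61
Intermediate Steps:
H = -3720 (H = (15*4)*(7 - 69) = 60*(-62) = -3720)
p = 20005
√(H + p) = √(-3720 + 20005) = √16285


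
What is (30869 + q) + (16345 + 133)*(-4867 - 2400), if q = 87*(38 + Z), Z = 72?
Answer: -119705187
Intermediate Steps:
q = 9570 (q = 87*(38 + 72) = 87*110 = 9570)
(30869 + q) + (16345 + 133)*(-4867 - 2400) = (30869 + 9570) + (16345 + 133)*(-4867 - 2400) = 40439 + 16478*(-7267) = 40439 - 119745626 = -119705187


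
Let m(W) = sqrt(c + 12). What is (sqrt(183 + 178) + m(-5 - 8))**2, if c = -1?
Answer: (19 + sqrt(11))**2 ≈ 498.03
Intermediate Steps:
m(W) = sqrt(11) (m(W) = sqrt(-1 + 12) = sqrt(11))
(sqrt(183 + 178) + m(-5 - 8))**2 = (sqrt(183 + 178) + sqrt(11))**2 = (sqrt(361) + sqrt(11))**2 = (19 + sqrt(11))**2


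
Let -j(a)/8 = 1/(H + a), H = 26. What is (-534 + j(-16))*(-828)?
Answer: 2214072/5 ≈ 4.4281e+5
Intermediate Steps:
j(a) = -8/(26 + a)
(-534 + j(-16))*(-828) = (-534 - 8/(26 - 16))*(-828) = (-534 - 8/10)*(-828) = (-534 - 8*⅒)*(-828) = (-534 - ⅘)*(-828) = -2674/5*(-828) = 2214072/5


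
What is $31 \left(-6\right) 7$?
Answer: $-1302$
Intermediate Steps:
$31 \left(-6\right) 7 = \left(-186\right) 7 = -1302$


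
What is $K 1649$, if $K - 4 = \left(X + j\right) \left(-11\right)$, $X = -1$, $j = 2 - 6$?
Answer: $97291$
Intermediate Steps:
$j = -4$ ($j = 2 - 6 = -4$)
$K = 59$ ($K = 4 + \left(-1 - 4\right) \left(-11\right) = 4 - -55 = 4 + 55 = 59$)
$K 1649 = 59 \cdot 1649 = 97291$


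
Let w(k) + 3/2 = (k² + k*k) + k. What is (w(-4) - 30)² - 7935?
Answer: -31691/4 ≈ -7922.8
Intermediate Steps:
w(k) = -3/2 + k + 2*k² (w(k) = -3/2 + ((k² + k*k) + k) = -3/2 + ((k² + k²) + k) = -3/2 + (2*k² + k) = -3/2 + (k + 2*k²) = -3/2 + k + 2*k²)
(w(-4) - 30)² - 7935 = ((-3/2 - 4 + 2*(-4)²) - 30)² - 7935 = ((-3/2 - 4 + 2*16) - 30)² - 7935 = ((-3/2 - 4 + 32) - 30)² - 7935 = (53/2 - 30)² - 7935 = (-7/2)² - 7935 = 49/4 - 7935 = -31691/4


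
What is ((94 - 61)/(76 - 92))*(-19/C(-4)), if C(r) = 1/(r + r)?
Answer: -627/2 ≈ -313.50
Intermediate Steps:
C(r) = 1/(2*r)
((94 - 61)/(76 - 92))*(-19/C(-4)) = ((94 - 61)/(76 - 92))*(-19/((½)/(-4))) = (33/(-16))*(-19/((½)*(-¼))) = (33*(-1/16))*(-19/(-⅛)) = -(-627)*(-8)/16 = -33/16*152 = -627/2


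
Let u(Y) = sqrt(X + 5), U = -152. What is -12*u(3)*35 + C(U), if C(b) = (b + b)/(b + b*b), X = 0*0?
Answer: -2/151 - 420*sqrt(5) ≈ -939.16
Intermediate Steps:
X = 0
u(Y) = sqrt(5) (u(Y) = sqrt(0 + 5) = sqrt(5))
C(b) = 2*b/(b + b**2) (C(b) = (2*b)/(b + b**2) = 2*b/(b + b**2))
-12*u(3)*35 + C(U) = -12*sqrt(5)*35 + 2/(1 - 152) = -420*sqrt(5) + 2/(-151) = -420*sqrt(5) + 2*(-1/151) = -420*sqrt(5) - 2/151 = -2/151 - 420*sqrt(5)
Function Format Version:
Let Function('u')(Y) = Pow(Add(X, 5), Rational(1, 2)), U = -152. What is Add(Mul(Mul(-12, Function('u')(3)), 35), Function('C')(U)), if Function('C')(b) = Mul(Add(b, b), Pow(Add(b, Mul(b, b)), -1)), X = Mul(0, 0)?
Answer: Add(Rational(-2, 151), Mul(-420, Pow(5, Rational(1, 2)))) ≈ -939.16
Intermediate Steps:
X = 0
Function('u')(Y) = Pow(5, Rational(1, 2)) (Function('u')(Y) = Pow(Add(0, 5), Rational(1, 2)) = Pow(5, Rational(1, 2)))
Function('C')(b) = Mul(2, b, Pow(Add(b, Pow(b, 2)), -1)) (Function('C')(b) = Mul(Mul(2, b), Pow(Add(b, Pow(b, 2)), -1)) = Mul(2, b, Pow(Add(b, Pow(b, 2)), -1)))
Add(Mul(Mul(-12, Function('u')(3)), 35), Function('C')(U)) = Add(Mul(Mul(-12, Pow(5, Rational(1, 2))), 35), Mul(2, Pow(Add(1, -152), -1))) = Add(Mul(-420, Pow(5, Rational(1, 2))), Mul(2, Pow(-151, -1))) = Add(Mul(-420, Pow(5, Rational(1, 2))), Mul(2, Rational(-1, 151))) = Add(Mul(-420, Pow(5, Rational(1, 2))), Rational(-2, 151)) = Add(Rational(-2, 151), Mul(-420, Pow(5, Rational(1, 2))))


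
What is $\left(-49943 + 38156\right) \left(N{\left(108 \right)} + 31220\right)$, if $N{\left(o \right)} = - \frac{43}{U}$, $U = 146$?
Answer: $- \frac{53726053599}{146} \approx -3.6799 \cdot 10^{8}$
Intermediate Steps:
$N{\left(o \right)} = - \frac{43}{146}$
$\left(-49943 + 38156\right) \left(N{\left(108 \right)} + 31220\right) = \left(-49943 + 38156\right) \left(- \frac{43}{146} + 31220\right) = \left(-11787\right) \frac{4558077}{146} = - \frac{53726053599}{146}$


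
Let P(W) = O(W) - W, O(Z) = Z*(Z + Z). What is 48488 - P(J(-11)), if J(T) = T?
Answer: 48235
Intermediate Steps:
O(Z) = 2*Z² (O(Z) = Z*(2*Z) = 2*Z²)
P(W) = -W + 2*W² (P(W) = 2*W² - W = -W + 2*W²)
48488 - P(J(-11)) = 48488 - (-11)*(-1 + 2*(-11)) = 48488 - (-11)*(-1 - 22) = 48488 - (-11)*(-23) = 48488 - 1*253 = 48488 - 253 = 48235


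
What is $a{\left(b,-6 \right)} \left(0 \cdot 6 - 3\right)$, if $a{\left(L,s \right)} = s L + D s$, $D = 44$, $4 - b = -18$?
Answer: $1188$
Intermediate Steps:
$b = 22$ ($b = 4 - -18 = 4 + 18 = 22$)
$a{\left(L,s \right)} = 44 s + L s$ ($a{\left(L,s \right)} = s L + 44 s = L s + 44 s = 44 s + L s$)
$a{\left(b,-6 \right)} \left(0 \cdot 6 - 3\right) = - 6 \left(44 + 22\right) \left(0 \cdot 6 - 3\right) = \left(-6\right) 66 \left(0 - 3\right) = \left(-396\right) \left(-3\right) = 1188$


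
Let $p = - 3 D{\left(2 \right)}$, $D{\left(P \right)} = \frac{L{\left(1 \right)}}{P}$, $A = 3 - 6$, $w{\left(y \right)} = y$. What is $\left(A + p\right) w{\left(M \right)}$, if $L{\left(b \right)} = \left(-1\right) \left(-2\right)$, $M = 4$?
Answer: $-24$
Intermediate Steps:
$L{\left(b \right)} = 2$
$A = -3$ ($A = 3 - 6 = -3$)
$D{\left(P \right)} = \frac{2}{P}$
$p = -3$ ($p = - 3 \cdot \frac{2}{2} = - 3 \cdot 2 \cdot \frac{1}{2} = \left(-3\right) 1 = -3$)
$\left(A + p\right) w{\left(M \right)} = \left(-3 - 3\right) 4 = \left(-6\right) 4 = -24$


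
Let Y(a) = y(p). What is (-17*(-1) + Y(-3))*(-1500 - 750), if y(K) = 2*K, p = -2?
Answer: -29250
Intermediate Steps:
Y(a) = -4 (Y(a) = 2*(-2) = -4)
(-17*(-1) + Y(-3))*(-1500 - 750) = (-17*(-1) - 4)*(-1500 - 750) = (17 - 4)*(-2250) = 13*(-2250) = -29250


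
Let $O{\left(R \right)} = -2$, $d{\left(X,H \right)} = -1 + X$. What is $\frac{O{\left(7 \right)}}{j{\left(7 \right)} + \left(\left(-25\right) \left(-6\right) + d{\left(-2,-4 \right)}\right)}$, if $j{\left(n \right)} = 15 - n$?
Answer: $- \frac{2}{155} \approx -0.012903$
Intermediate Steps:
$\frac{O{\left(7 \right)}}{j{\left(7 \right)} + \left(\left(-25\right) \left(-6\right) + d{\left(-2,-4 \right)}\right)} = \frac{1}{\left(15 - 7\right) - -147} \left(-2\right) = \frac{1}{\left(15 - 7\right) + \left(150 - 3\right)} \left(-2\right) = \frac{1}{8 + 147} \left(-2\right) = \frac{1}{155} \left(-2\right) = - \frac{2}{155}$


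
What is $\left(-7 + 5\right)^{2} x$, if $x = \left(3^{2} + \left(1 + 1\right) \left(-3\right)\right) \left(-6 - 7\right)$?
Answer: $-156$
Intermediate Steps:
$x = -39$ ($x = \left(9 + 2 \left(-3\right)\right) \left(-13\right) = \left(9 - 6\right) \left(-13\right) = 3 \left(-13\right) = -39$)
$\left(-7 + 5\right)^{2} x = \left(-7 + 5\right)^{2} \left(-39\right) = \left(-2\right)^{2} \left(-39\right) = 4 \left(-39\right) = -156$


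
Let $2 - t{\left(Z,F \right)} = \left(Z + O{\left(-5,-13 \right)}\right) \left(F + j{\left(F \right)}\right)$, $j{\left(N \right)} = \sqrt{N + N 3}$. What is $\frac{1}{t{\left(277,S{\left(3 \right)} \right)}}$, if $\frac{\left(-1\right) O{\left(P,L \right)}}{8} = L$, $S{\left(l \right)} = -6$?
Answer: $\frac{i}{2 \left(381 \sqrt{6} + 1144 i\right)} \approx 0.00026242 + 0.00021408 i$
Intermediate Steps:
$j{\left(N \right)} = 2 \sqrt{N}$ ($j{\left(N \right)} = \sqrt{N + 3 N} = \sqrt{4 N} = 2 \sqrt{N}$)
$O{\left(P,L \right)} = - 8 L$
$t{\left(Z,F \right)} = 2 - \left(104 + Z\right) \left(F + 2 \sqrt{F}\right)$ ($t{\left(Z,F \right)} = 2 - \left(Z - -104\right) \left(F + 2 \sqrt{F}\right) = 2 - \left(Z + 104\right) \left(F + 2 \sqrt{F}\right) = 2 - \left(104 + Z\right) \left(F + 2 \sqrt{F}\right)$)
$\frac{1}{t{\left(277,S{\left(3 \right)} \right)}} = \frac{1}{2 - 208 \sqrt{-6} - -624 - \left(-6\right) 277 - 554 \sqrt{-6}} = \frac{1}{2 - 208 i \sqrt{6} + 624 + 1662 - 554 i \sqrt{6}} = \frac{1}{2288 - 762 i \sqrt{6}}$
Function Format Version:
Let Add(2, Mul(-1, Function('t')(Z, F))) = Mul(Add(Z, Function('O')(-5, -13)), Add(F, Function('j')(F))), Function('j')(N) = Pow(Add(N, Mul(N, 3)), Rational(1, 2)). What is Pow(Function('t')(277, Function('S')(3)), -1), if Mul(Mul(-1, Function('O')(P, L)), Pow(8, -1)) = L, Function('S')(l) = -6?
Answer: Mul(Rational(1, 2), I, Pow(Add(Mul(381, Pow(6, Rational(1, 2))), Mul(1144, I)), -1)) ≈ Add(0.00026242, Mul(0.00021408, I))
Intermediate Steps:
Function('j')(N) = Mul(2, Pow(N, Rational(1, 2))) (Function('j')(N) = Pow(Add(N, Mul(3, N)), Rational(1, 2)) = Pow(Mul(4, N), Rational(1, 2)) = Mul(2, Pow(N, Rational(1, 2))))
Function('O')(P, L) = Mul(-8, L)
Function('t')(Z, F) = Add(2, Mul(-1, Add(104, Z), Add(F, Mul(2, Pow(F, Rational(1, 2)))))) (Function('t')(Z, F) = Add(2, Mul(-1, Mul(Add(Z, Mul(-8, -13)), Add(F, Mul(2, Pow(F, Rational(1, 2))))))) = Add(2, Mul(-1, Mul(Add(Z, 104), Add(F, Mul(2, Pow(F, Rational(1, 2))))))) = Add(2, Mul(-1, Mul(Add(104, Z), Add(F, Mul(2, Pow(F, Rational(1, 2))))))) = Add(2, Mul(-1, Add(104, Z), Add(F, Mul(2, Pow(F, Rational(1, 2)))))))
Pow(Function('t')(277, Function('S')(3)), -1) = Pow(Add(2, Mul(-208, Pow(-6, Rational(1, 2))), Mul(-104, -6), Mul(-1, -6, 277), Mul(-2, 277, Pow(-6, Rational(1, 2)))), -1) = Pow(Add(2, Mul(-208, Mul(I, Pow(6, Rational(1, 2)))), 624, 1662, Mul(-2, 277, Mul(I, Pow(6, Rational(1, 2))))), -1) = Pow(Add(2, Mul(-208, I, Pow(6, Rational(1, 2))), 624, 1662, Mul(-554, I, Pow(6, Rational(1, 2)))), -1) = Pow(Add(2288, Mul(-762, I, Pow(6, Rational(1, 2)))), -1)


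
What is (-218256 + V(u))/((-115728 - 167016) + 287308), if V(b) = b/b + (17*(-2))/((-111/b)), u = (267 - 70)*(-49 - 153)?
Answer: -25579301/506604 ≈ -50.492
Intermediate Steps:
u = -39794 (u = 197*(-202) = -39794)
V(b) = 1 + 34*b/111 (V(b) = 1 - (-34)*b/111 = 1 + 34*b/111)
(-218256 + V(u))/((-115728 - 167016) + 287308) = (-218256 + (1 + (34/111)*(-39794)))/((-115728 - 167016) + 287308) = (-218256 + (1 - 1352996/111))/(-282744 + 287308) = (-218256 - 1352885/111)/4564 = -25579301/111*1/4564 = -25579301/506604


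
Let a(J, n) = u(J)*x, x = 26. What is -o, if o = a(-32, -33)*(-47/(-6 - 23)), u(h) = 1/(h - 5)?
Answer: 1222/1073 ≈ 1.1389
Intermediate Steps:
u(h) = 1/(-5 + h)
a(J, n) = 26/(-5 + J)
o = -1222/1073 (o = (26/(-5 - 32))*(-47/(-6 - 23)) = (26/(-37))*(-47/(-29)) = (26*(-1/37))*(-47*(-1/29)) = -26/37*47/29 = -1222/1073 ≈ -1.1389)
-o = -1*(-1222/1073) = 1222/1073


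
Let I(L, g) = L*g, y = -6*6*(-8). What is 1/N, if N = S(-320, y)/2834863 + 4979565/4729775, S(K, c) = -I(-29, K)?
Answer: 2681652829165/2814498452519 ≈ 0.95280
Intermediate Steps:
y = 288 (y = -36*(-8) = 288)
S(K, c) = 29*K (S(K, c) = -(-29)*K = 29*K)
N = 2814498452519/2681652829165 (N = (29*(-320))/2834863 + 4979565/4729775 = -9280*1/2834863 + 4979565*(1/4729775) = -9280/2834863 + 995913/945955 = 2814498452519/2681652829165 ≈ 1.0495)
1/N = 1/(2814498452519/2681652829165) = 2681652829165/2814498452519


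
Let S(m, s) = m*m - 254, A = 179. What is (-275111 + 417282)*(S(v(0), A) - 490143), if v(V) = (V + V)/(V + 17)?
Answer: -69720231887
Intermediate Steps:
v(V) = 2*V/(17 + V) (v(V) = (2*V)/(17 + V) = 2*V/(17 + V))
S(m, s) = -254 + m**2 (S(m, s) = m**2 - 254 = -254 + m**2)
(-275111 + 417282)*(S(v(0), A) - 490143) = (-275111 + 417282)*((-254 + (2*0/(17 + 0))**2) - 490143) = 142171*((-254 + (2*0/17)**2) - 490143) = 142171*((-254 + (2*0*(1/17))**2) - 490143) = 142171*((-254 + 0**2) - 490143) = 142171*((-254 + 0) - 490143) = 142171*(-254 - 490143) = 142171*(-490397) = -69720231887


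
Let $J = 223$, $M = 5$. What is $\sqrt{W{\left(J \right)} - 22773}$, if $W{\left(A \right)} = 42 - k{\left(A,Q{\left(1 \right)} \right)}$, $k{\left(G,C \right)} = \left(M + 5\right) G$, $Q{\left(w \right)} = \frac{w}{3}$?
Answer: $i \sqrt{24961} \approx 157.99 i$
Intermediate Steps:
$Q{\left(w \right)} = \frac{w}{3}$ ($Q{\left(w \right)} = w \frac{1}{3} = \frac{w}{3}$)
$k{\left(G,C \right)} = 10 G$ ($k{\left(G,C \right)} = \left(5 + 5\right) G = 10 G$)
$W{\left(A \right)} = 42 - 10 A$
$\sqrt{W{\left(J \right)} - 22773} = \sqrt{\left(42 - 2230\right) - 22773} = \sqrt{-2188 - 22773} = \sqrt{-24961} = i \sqrt{24961}$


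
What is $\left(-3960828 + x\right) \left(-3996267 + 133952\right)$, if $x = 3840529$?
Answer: $464632632185$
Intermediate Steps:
$\left(-3960828 + x\right) \left(-3996267 + 133952\right) = \left(-3960828 + 3840529\right) \left(-3996267 + 133952\right) = \left(-120299\right) \left(-3862315\right) = 464632632185$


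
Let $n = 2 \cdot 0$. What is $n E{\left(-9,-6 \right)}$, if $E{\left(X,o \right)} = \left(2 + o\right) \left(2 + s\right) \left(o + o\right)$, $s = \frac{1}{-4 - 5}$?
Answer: $0$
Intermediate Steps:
$s = - \frac{1}{9}$ ($s = \frac{1}{-9} = - \frac{1}{9} \approx -0.11111$)
$n = 0$
$E{\left(X,o \right)} = \frac{34 o \left(2 + o\right)}{9}$ ($E{\left(X,o \right)} = \left(2 + o\right) \left(2 - \frac{1}{9}\right) \left(o + o\right) = \left(2 + o\right) \frac{17 \cdot 2 o}{9} = \left(2 + o\right) \frac{34 o}{9} = \frac{34 o \left(2 + o\right)}{9}$)
$n E{\left(-9,-6 \right)} = 0 \cdot \frac{34}{9} \left(-6\right) \left(2 - 6\right) = 0 \cdot \frac{34}{9} \left(-6\right) \left(-4\right) = 0 \cdot \frac{272}{3} = 0$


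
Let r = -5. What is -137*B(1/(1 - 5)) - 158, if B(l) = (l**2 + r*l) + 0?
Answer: -5405/16 ≈ -337.81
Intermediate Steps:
B(l) = l**2 - 5*l (B(l) = (l**2 - 5*l) + 0 = l**2 - 5*l)
-137*B(1/(1 - 5)) - 158 = -137*(-5 + 1/(1 - 5))/(1 - 5) - 158 = -137*(-5 + 1/(-4))/(-4) - 158 = -(-137)*(-5 - 1/4)/4 - 158 = -(-137)*(-21)/(4*4) - 158 = -137*21/16 - 158 = -2877/16 - 158 = -5405/16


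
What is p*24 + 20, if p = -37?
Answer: -868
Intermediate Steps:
p*24 + 20 = -37*24 + 20 = -888 + 20 = -868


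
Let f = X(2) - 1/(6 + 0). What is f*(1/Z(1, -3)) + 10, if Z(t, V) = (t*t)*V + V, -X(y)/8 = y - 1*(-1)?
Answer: 505/36 ≈ 14.028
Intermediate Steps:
X(y) = -8 - 8*y (X(y) = -8*(y - 1*(-1)) = -8*(y + 1) = -8*(1 + y) = -8 - 8*y)
Z(t, V) = V + V*t² (Z(t, V) = t²*V + V = V*t² + V = V + V*t²)
f = -145/6 (f = (-8 - 8*2) - 1/(6 + 0) = (-8 - 16) - 1/6 = -24 - 1*⅙ = -24 - ⅙ = -145/6 ≈ -24.167)
f*(1/Z(1, -3)) + 10 = -145/(6*((-3*(1 + 1²)))) + 10 = -145/(6*((-3*(1 + 1)))) + 10 = -145/(6*((-3*2))) + 10 = -145/(6*(-6)) + 10 = -145*(-1)/(6*6) + 10 = -145/6*(-⅙) + 10 = 145/36 + 10 = 505/36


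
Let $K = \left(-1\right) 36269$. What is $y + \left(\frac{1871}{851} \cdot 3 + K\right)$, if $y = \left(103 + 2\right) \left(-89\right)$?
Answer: $- \frac{38811901}{851} \approx -45607.0$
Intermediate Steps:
$y = -9345$ ($y = 105 \left(-89\right) = -9345$)
$K = -36269$
$y + \left(\frac{1871}{851} \cdot 3 + K\right) = -9345 - \left(36269 - \frac{1871}{851} \cdot 3\right) = -9345 - \left(36269 - 1871 \cdot \frac{1}{851} \cdot 3\right) = -9345 + \left(\frac{1871}{851} \cdot 3 - 36269\right) = -9345 + \left(\frac{5613}{851} - 36269\right) = -9345 - \frac{30859306}{851} = - \frac{38811901}{851}$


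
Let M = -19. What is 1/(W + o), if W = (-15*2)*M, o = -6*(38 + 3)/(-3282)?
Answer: 547/311831 ≈ 0.0017542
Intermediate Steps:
o = 41/547 (o = -6*41*(-1/3282) = -246*(-1/3282) = 41/547 ≈ 0.074954)
W = 570 (W = -15*2*(-19) = -30*(-19) = 570)
1/(W + o) = 1/(570 + 41/547) = 1/(311831/547) = 547/311831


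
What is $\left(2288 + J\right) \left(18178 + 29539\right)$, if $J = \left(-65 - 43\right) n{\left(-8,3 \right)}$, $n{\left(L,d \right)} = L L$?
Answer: $-220643408$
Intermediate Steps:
$n{\left(L,d \right)} = L^{2}$
$J = -6912$ ($J = \left(-65 - 43\right) \left(-8\right)^{2} = \left(-108\right) 64 = -6912$)
$\left(2288 + J\right) \left(18178 + 29539\right) = \left(2288 - 6912\right) \left(18178 + 29539\right) = \left(-4624\right) 47717 = -220643408$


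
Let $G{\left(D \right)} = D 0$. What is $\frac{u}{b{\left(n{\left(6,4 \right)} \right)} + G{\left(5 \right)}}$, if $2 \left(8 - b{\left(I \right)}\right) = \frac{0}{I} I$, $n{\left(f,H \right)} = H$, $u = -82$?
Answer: $- \frac{41}{4} \approx -10.25$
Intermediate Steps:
$G{\left(D \right)} = 0$
$b{\left(I \right)} = 8$ ($b{\left(I \right)} = 8 - \frac{\frac{0}{I} I}{2} = 8 - \frac{0 I}{2} = 8 - 0 = 8 + 0 = 8$)
$\frac{u}{b{\left(n{\left(6,4 \right)} \right)} + G{\left(5 \right)}} = \frac{1}{8 + 0} \left(-82\right) = \frac{1}{8} \left(-82\right) = - \frac{41}{4}$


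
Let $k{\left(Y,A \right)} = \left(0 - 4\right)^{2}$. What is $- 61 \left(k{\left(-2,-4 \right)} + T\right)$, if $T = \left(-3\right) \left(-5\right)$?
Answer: $-1891$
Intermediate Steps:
$k{\left(Y,A \right)} = 16$ ($k{\left(Y,A \right)} = \left(-4\right)^{2} = 16$)
$T = 15$
$- 61 \left(k{\left(-2,-4 \right)} + T\right) = - 61 \left(16 + 15\right) = \left(-61\right) 31 = -1891$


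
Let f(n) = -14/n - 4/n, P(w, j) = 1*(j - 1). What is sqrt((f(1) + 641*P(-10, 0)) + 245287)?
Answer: 2*sqrt(61157) ≈ 494.60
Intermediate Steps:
P(w, j) = -1 + j (P(w, j) = 1*(-1 + j) = -1 + j)
f(n) = -18/n
sqrt((f(1) + 641*P(-10, 0)) + 245287) = sqrt((-18/1 + 641*(-1 + 0)) + 245287) = sqrt((-18*1 + 641*(-1)) + 245287) = sqrt((-18 - 641) + 245287) = sqrt(-659 + 245287) = sqrt(244628) = 2*sqrt(61157)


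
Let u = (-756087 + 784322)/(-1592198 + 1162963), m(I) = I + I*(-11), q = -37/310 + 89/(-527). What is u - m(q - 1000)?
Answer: -14598292502/1459399 ≈ -10003.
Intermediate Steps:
q = -49/170 (q = -37*1/310 + 89*(-1/527) = -37/310 - 89/527 = -49/170 ≈ -0.28824)
m(I) = -10*I (m(I) = I - 11*I = -10*I)
u = -5647/85847 (u = 28235/(-429235) = 28235*(-1/429235) = -5647/85847 ≈ -0.065780)
u - m(q - 1000) = -5647/85847 - (-10)*(-49/170 - 1000) = -5647/85847 - (-10)*(-170049)/170 = -5647/85847 - 1*170049/17 = -5647/85847 - 170049/17 = -14598292502/1459399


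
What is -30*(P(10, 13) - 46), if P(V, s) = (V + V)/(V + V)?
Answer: 1350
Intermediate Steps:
P(V, s) = 1 (P(V, s) = (2*V)/((2*V)) = (2*V)*(1/(2*V)) = 1)
-30*(P(10, 13) - 46) = -30*(1 - 46) = -30*(-45) = 1350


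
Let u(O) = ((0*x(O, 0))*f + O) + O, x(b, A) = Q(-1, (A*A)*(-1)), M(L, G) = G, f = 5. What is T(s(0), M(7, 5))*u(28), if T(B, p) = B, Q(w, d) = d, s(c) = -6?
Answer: -336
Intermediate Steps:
x(b, A) = -A**2 (x(b, A) = (A*A)*(-1) = A**2*(-1) = -A**2)
u(O) = 2*O (u(O) = ((0*(-1*0**2))*5 + O) + O = ((0*(-1*0))*5 + O) + O = ((0*0)*5 + O) + O = (0*5 + O) + O = (0 + O) + O = O + O = 2*O)
T(s(0), M(7, 5))*u(28) = -12*28 = -6*56 = -336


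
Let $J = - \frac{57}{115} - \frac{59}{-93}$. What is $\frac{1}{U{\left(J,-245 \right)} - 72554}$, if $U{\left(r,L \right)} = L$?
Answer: $- \frac{1}{72799} \approx -1.3736 \cdot 10^{-5}$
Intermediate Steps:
$J = \frac{1484}{10695}$ ($J = \left(-57\right) \frac{1}{115} - - \frac{59}{93} = - \frac{57}{115} + \frac{59}{93} = \frac{1484}{10695} \approx 0.13876$)
$\frac{1}{U{\left(J,-245 \right)} - 72554} = \frac{1}{-245 - 72554} = \frac{1}{-72799} = - \frac{1}{72799}$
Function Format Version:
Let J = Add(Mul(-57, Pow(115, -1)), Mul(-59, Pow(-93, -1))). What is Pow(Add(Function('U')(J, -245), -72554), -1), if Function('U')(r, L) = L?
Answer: Rational(-1, 72799) ≈ -1.3736e-5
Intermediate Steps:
J = Rational(1484, 10695) (J = Add(Mul(-57, Rational(1, 115)), Mul(-59, Rational(-1, 93))) = Add(Rational(-57, 115), Rational(59, 93)) = Rational(1484, 10695) ≈ 0.13876)
Pow(Add(Function('U')(J, -245), -72554), -1) = Pow(Add(-245, -72554), -1) = Pow(-72799, -1) = Rational(-1, 72799)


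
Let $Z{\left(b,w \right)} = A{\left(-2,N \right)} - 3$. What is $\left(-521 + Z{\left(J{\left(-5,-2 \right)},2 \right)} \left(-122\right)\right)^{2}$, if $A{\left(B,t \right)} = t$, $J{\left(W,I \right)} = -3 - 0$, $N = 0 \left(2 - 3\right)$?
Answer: $24025$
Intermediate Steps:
$N = 0$ ($N = 0 \left(-1\right) = 0$)
$J{\left(W,I \right)} = -3$ ($J{\left(W,I \right)} = -3 + 0 = -3$)
$Z{\left(b,w \right)} = -3$ ($Z{\left(b,w \right)} = 0 - 3 = -3$)
$\left(-521 + Z{\left(J{\left(-5,-2 \right)},2 \right)} \left(-122\right)\right)^{2} = \left(-521 - -366\right)^{2} = \left(-521 + 366\right)^{2} = \left(-155\right)^{2} = 24025$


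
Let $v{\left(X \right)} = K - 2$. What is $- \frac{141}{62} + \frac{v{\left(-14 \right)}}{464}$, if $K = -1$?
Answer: $- \frac{32805}{14384} \approx -2.2807$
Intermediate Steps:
$v{\left(X \right)} = -3$ ($v{\left(X \right)} = -1 - 2 = -3$)
$- \frac{141}{62} + \frac{v{\left(-14 \right)}}{464} = - \frac{141}{62} - \frac{3}{464} = - \frac{32805}{14384}$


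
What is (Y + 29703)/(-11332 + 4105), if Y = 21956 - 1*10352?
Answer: -13769/2409 ≈ -5.7157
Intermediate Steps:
Y = 11604 (Y = 21956 - 10352 = 11604)
(Y + 29703)/(-11332 + 4105) = (11604 + 29703)/(-11332 + 4105) = 41307/(-7227) = 41307*(-1/7227) = -13769/2409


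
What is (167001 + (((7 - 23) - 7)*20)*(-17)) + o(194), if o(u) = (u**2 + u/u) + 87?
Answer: 212545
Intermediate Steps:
o(u) = 88 + u**2 (o(u) = (u**2 + 1) + 87 = (1 + u**2) + 87 = 88 + u**2)
(167001 + (((7 - 23) - 7)*20)*(-17)) + o(194) = (167001 + (((7 - 23) - 7)*20)*(-17)) + (88 + 194**2) = (167001 + ((-16 - 7)*20)*(-17)) + (88 + 37636) = (167001 - 23*20*(-17)) + 37724 = (167001 - 460*(-17)) + 37724 = (167001 + 7820) + 37724 = 174821 + 37724 = 212545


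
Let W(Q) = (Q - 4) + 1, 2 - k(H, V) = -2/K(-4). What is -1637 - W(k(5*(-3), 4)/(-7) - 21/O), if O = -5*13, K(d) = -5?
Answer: -743513/455 ≈ -1634.1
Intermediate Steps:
O = -65
k(H, V) = 8/5 (k(H, V) = 2 - (-2)/(-5) = 2 - (-2)*(-1)/5 = 2 - 1*⅖ = 2 - ⅖ = 8/5)
W(Q) = -3 + Q (W(Q) = (-4 + Q) + 1 = -3 + Q)
-1637 - W(k(5*(-3), 4)/(-7) - 21/O) = -1637 - (-3 + ((8/5)/(-7) - 21/(-65))) = -1637 - (-3 + ((8/5)*(-⅐) - 21*(-1/65))) = -1637 - (-3 + (-8/35 + 21/65)) = -1637 - (-3 + 43/455) = -1637 - 1*(-1322/455) = -1637 + 1322/455 = -743513/455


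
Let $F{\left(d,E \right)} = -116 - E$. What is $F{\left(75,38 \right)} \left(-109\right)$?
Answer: $16786$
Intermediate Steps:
$F{\left(75,38 \right)} \left(-109\right) = \left(-116 - 38\right) \left(-109\right) = \left(-154\right) \left(-109\right) = 16786$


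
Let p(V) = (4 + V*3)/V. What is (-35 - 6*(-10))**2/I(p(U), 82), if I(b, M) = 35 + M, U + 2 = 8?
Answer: 625/117 ≈ 5.3419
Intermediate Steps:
U = 6 (U = -2 + 8 = 6)
p(V) = (4 + 3*V)/V
(-35 - 6*(-10))**2/I(p(U), 82) = (-35 - 6*(-10))**2/(35 + 82) = (-35 - 1*(-60))**2/117 = (-35 + 60)**2*(1/117) = 25**2*(1/117) = 625*(1/117) = 625/117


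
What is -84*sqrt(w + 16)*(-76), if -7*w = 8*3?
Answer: 1824*sqrt(154) ≈ 22635.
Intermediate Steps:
w = -24/7 (w = -8*3/7 = -1/7*24 = -24/7 ≈ -3.4286)
-84*sqrt(w + 16)*(-76) = -84*sqrt(-24/7 + 16)*(-76) = -24*sqrt(154)*(-76) = 1824*sqrt(154)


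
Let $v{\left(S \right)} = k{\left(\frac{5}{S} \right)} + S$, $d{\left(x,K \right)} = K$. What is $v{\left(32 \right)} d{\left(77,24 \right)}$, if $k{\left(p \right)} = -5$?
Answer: $648$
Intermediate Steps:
$v{\left(S \right)} = -5 + S$
$v{\left(32 \right)} d{\left(77,24 \right)} = \left(-5 + 32\right) 24 = 27 \cdot 24 = 648$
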